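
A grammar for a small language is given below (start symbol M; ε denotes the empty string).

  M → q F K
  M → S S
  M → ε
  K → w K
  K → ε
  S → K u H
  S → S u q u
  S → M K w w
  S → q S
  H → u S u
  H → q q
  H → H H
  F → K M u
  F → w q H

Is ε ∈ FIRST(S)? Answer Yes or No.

Nullable nonterminals: K, M.
No production of S has an RHS whose symbols are all nullable, so S is not nullable.

No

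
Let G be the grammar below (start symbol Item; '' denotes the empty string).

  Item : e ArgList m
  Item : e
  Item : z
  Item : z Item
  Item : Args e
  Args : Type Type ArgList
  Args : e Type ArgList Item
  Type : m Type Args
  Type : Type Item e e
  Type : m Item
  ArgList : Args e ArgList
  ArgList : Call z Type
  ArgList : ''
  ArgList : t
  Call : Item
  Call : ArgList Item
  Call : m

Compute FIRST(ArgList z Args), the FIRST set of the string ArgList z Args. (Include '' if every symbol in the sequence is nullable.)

Add FIRST(ArgList)\{''} = { e, m, t, z }; ArgList is nullable, continue.
z is a terminal; add {z} and stop.

{ e, m, t, z }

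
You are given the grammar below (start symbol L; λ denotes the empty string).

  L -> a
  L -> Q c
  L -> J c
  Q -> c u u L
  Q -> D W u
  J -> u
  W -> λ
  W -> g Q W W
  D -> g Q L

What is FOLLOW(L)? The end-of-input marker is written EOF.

L is the start symbol, so EOF ∈ FOLLOW(L).
In Q -> c u u L: L is at the end, add FOLLOW(Q) = { a, c, g, u }.
In D -> g Q L: L is at the end, add FOLLOW(D) = { g, u }.
Union: FOLLOW(L) = { EOF, a, c, g, u }.

{ EOF, a, c, g, u }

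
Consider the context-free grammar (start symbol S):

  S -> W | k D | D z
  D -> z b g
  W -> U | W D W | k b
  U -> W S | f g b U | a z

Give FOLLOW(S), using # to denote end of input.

{ #, a, f, k, z }

S is the start symbol, so # ∈ FOLLOW(S).
In U -> W S: S is at the end, add FOLLOW(U) = { #, a, f, k, z }.
Union: FOLLOW(S) = { #, a, f, k, z }.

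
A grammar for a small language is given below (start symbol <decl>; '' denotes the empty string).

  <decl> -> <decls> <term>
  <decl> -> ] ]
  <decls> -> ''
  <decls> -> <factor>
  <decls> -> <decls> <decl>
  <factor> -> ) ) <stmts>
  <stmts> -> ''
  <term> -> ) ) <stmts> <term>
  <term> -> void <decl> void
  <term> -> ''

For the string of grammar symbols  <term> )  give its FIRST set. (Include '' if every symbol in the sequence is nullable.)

{ ), void }

Add FIRST(<term>)\{''} = { ), void }; <term> is nullable, continue.
) is a terminal; add {)} and stop.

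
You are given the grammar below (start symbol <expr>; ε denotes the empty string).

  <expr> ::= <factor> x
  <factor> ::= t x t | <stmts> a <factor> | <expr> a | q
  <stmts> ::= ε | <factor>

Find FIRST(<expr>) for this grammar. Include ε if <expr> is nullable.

{ a, q, t }

From <expr> ::= <factor> x: add FIRST(<factor>) = { a, q, t }.
Union: FIRST(<expr>) = { a, q, t }.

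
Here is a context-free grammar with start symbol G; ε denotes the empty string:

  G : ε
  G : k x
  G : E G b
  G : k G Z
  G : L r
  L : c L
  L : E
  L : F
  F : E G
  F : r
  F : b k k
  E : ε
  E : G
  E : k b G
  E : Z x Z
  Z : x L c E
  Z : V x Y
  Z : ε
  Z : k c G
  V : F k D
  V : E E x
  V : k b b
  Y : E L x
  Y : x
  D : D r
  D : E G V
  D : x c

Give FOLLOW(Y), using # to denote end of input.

In Z : V x Y: Y is at the end, add FOLLOW(Z) = { #, b, c, k, r, x }.
Union: FOLLOW(Y) = { #, b, c, k, r, x }.

{ #, b, c, k, r, x }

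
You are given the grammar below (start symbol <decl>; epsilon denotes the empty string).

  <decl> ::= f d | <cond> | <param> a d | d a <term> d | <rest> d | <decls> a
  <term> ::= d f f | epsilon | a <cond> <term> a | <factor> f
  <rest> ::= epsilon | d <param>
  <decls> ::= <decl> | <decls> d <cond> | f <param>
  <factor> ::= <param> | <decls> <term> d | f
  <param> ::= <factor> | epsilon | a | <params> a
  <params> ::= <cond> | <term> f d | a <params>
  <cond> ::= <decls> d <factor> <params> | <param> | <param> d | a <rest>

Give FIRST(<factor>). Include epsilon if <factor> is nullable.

{ a, d, f, epsilon }

From <factor> ::= <param>: add FIRST(<param>) = { a, d, f, epsilon } (including epsilon since <param> is nullable).
From <factor> ::= <decls> <term> d: <decls>, <term> nullable, take FIRST(<decls>) ∪ FIRST(<term>) ∪ {d} = { a, d, f }.
<factor> ::= f contributes {f}.
Union: FIRST(<factor>) = { a, d, f, epsilon }.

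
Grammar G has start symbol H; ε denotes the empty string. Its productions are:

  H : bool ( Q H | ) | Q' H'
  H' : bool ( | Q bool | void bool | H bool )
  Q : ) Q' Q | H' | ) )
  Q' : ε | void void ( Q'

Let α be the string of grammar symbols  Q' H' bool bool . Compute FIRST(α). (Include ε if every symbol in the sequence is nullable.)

{ ), bool, void }

Add FIRST(Q')\{ε} = { void }; Q' is nullable, continue.
Add FIRST(H') = { ), bool, void }; H' is not nullable, stop.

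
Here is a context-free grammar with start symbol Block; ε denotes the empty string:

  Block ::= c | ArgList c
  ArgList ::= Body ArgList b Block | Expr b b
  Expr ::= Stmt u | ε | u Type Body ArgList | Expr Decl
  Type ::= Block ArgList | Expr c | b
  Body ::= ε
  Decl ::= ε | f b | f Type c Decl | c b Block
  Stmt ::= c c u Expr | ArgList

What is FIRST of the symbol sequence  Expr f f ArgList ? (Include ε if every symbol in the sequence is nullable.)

Add FIRST(Expr)\{ε} = { b, c, f, u }; Expr is nullable, continue.
f is a terminal; add {f} and stop.

{ b, c, f, u }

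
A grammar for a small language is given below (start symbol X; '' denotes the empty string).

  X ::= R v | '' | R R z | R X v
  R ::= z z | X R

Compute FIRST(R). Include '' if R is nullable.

{ z }

R ::= z z contributes {z}.
From R ::= X R: X nullable, take FIRST(X) ∪ FIRST(R) = { z }.
Union: FIRST(R) = { z }.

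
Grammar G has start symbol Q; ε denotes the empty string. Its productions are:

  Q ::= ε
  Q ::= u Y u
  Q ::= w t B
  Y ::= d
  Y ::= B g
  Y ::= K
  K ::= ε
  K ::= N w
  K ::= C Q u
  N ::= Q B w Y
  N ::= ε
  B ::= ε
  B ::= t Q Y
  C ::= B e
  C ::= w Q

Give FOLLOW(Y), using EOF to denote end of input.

In Q ::= u Y u: add FIRST(u) = { u }.
In N ::= Q B w Y: Y is at the end, add FOLLOW(N) = { w }.
In B ::= t Q Y: Y is at the end, add FOLLOW(B) = { EOF, d, e, g, t, u, w }.
Union: FOLLOW(Y) = { EOF, d, e, g, t, u, w }.

{ EOF, d, e, g, t, u, w }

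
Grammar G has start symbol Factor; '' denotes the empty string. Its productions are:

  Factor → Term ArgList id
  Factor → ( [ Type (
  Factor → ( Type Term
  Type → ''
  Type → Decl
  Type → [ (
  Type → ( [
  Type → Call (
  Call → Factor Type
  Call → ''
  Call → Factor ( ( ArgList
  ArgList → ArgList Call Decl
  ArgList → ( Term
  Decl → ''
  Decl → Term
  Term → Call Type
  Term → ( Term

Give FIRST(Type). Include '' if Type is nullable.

{ (, [, '' }

Type → '' contributes ''.
From Type → Decl: add FIRST(Decl) = { (, [, '' } (including '' since Decl is nullable).
Type → [ ( contributes {[}.
Type → ( [ contributes {(}.
From Type → Call (: Call nullable, take FIRST(Call) ∪ {(} = { (, [ }.
Union: FIRST(Type) = { (, [, '' }.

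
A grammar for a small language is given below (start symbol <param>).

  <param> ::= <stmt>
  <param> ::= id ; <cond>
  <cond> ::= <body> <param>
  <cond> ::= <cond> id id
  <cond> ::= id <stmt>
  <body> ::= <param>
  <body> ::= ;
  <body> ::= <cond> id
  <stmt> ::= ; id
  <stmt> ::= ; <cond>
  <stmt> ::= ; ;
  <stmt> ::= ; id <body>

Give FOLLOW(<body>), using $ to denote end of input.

In <cond> ::= <body> <param>: add FIRST(<param>) = { ;, id }.
In <stmt> ::= ; id <body>: <body> is at the end, add FOLLOW(<stmt>) = { $, ;, id }.
Union: FOLLOW(<body>) = { $, ;, id }.

{ $, ;, id }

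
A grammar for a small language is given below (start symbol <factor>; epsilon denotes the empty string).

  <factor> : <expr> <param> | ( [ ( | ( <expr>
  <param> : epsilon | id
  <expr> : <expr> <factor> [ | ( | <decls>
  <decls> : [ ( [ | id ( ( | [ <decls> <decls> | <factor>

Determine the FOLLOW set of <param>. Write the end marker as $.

In <factor> : <expr> <param>: <param> is at the end, add FOLLOW(<factor>) = { $, (, [, id }.
Union: FOLLOW(<param>) = { $, (, [, id }.

{ $, (, [, id }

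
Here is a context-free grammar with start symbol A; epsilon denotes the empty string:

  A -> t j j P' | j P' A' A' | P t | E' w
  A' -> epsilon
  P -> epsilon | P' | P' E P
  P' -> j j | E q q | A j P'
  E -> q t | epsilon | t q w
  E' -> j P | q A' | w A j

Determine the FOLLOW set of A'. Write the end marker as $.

{ $, j, w }

In A -> j P' A' A': add FIRST(A')\{epsilon} = {  }.
  Since A' is nullable, also add FOLLOW(A) = { $, j }.
In A -> j P' A' A': A' is at the end, add FOLLOW(A) = { $, j }.
In E' -> q A': A' is at the end, add FOLLOW(E') = { w }.
Union: FOLLOW(A') = { $, j, w }.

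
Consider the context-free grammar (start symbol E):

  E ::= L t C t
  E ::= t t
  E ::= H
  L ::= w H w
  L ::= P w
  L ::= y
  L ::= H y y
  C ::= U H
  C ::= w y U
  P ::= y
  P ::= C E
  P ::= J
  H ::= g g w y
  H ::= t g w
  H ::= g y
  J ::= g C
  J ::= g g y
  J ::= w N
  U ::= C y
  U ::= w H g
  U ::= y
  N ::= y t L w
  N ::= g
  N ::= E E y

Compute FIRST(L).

L ::= w H w contributes {w}.
From L ::= P w: add FIRST(P) = { g, w, y }.
L ::= y contributes {y}.
From L ::= H y y: add FIRST(H) = { g, t }.
Union: FIRST(L) = { g, t, w, y }.

{ g, t, w, y }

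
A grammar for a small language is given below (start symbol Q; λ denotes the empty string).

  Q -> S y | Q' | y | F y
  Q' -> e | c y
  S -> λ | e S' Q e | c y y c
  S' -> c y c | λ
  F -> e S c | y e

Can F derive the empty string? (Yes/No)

Nullable nonterminals: S, S'.
No production of F has an RHS whose symbols are all nullable, so F is not nullable.

No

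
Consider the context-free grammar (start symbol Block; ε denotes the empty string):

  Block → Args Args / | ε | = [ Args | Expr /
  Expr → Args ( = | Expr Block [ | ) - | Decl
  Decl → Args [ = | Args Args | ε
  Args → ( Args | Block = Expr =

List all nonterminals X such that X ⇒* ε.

Directly nullable (have an ε-production): Block, Decl.
Expr → Decl with every symbol nullable, so Expr is nullable.
No other nonterminal has a production whose RHS symbols are all nullable.

{ Block, Decl, Expr }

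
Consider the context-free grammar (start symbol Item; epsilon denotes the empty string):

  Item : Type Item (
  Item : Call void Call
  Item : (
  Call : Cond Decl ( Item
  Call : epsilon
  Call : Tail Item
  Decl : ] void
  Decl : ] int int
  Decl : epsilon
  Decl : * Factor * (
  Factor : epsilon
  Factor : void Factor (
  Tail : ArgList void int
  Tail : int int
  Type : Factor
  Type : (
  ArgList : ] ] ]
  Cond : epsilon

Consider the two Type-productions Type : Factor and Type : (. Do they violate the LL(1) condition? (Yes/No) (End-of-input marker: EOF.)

FIRST(Factor) = { void, epsilon } and FIRST(() = { ( }.
The first alternative is nullable and FOLLOW(Type) = { (, *, ], int, void } shares ( with FIRST of the second — conflict.

Yes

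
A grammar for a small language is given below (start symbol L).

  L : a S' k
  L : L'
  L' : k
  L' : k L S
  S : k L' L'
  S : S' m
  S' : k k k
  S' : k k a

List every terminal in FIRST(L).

L : a S' k contributes {a}.
From L : L': add FIRST(L') = { k }.
Union: FIRST(L) = { a, k }.

{ a, k }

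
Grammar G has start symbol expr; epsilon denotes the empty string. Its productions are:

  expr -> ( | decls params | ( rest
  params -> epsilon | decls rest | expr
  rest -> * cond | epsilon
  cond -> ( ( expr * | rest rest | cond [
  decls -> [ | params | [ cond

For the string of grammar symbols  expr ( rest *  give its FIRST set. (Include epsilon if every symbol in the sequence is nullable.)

{ (, *, [ }

Add FIRST(expr)\{epsilon} = { (, *, [ }; expr is nullable, continue.
( is a terminal; add {(} and stop.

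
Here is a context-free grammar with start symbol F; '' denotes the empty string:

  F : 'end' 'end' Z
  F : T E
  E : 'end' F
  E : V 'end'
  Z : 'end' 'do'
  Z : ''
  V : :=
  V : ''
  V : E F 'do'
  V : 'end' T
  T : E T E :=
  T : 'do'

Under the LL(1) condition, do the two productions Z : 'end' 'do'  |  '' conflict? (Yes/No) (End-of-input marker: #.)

FIRST('end' 'do') = { 'end' } and FIRST('') = { '' }.
The second alternative is nullable and FOLLOW(Z) = { #, 'do', 'end', := } shares 'end' with FIRST of the first — conflict.

Yes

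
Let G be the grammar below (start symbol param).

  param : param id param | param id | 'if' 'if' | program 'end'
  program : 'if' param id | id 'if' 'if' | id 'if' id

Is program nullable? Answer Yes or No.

No nonterminal in this grammar is nullable.
No production of program has an RHS whose symbols are all nullable, so program is not nullable.

No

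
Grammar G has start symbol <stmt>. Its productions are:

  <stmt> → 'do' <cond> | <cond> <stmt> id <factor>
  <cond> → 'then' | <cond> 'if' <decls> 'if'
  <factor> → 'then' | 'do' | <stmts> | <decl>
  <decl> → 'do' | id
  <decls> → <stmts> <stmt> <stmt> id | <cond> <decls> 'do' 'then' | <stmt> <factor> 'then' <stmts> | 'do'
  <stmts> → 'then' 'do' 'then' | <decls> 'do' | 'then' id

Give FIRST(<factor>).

{ 'do', 'then', id }

<factor> → 'then' contributes {'then'}.
<factor> → 'do' contributes {'do'}.
From <factor> → <stmts>: add FIRST(<stmts>) = { 'do', 'then' }.
From <factor> → <decl>: add FIRST(<decl>) = { 'do', id }.
Union: FIRST(<factor>) = { 'do', 'then', id }.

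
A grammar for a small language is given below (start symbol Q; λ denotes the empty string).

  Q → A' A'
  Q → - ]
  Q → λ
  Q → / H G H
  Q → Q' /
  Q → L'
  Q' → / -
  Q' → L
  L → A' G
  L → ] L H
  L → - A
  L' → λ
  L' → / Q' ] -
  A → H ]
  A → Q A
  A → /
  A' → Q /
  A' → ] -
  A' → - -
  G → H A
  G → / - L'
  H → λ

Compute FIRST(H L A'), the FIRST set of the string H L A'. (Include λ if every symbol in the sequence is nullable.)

{ -, /, ] }

Add FIRST(H)\{λ} = {  }; H is nullable, continue.
Add FIRST(L) = { -, /, ] }; L is not nullable, stop.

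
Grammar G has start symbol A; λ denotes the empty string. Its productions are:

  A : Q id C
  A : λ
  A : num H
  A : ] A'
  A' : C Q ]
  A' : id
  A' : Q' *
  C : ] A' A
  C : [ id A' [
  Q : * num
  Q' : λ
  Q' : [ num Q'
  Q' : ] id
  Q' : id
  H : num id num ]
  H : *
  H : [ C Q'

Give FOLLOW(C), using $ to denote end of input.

In A : Q id C: C is at the end, add FOLLOW(A) = { $, *, [, ], id }.
In A' : C Q ]: add FIRST(Q ]) = { * }.
In H : [ C Q': add FIRST(Q')\{λ} = { [, ], id }.
  Since Q' is nullable, also add FOLLOW(H) = { $, *, [, ], id }.
Union: FOLLOW(C) = { $, *, [, ], id }.

{ $, *, [, ], id }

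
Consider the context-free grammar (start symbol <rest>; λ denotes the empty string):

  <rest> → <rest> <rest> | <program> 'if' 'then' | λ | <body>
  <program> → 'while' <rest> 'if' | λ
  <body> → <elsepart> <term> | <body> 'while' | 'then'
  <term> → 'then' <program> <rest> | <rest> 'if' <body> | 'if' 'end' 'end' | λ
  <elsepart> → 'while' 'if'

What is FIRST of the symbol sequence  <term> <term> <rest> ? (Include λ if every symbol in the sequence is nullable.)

{ 'if', 'then', 'while', λ }

Add FIRST(<term>)\{λ} = { 'if', 'then', 'while' }; <term> is nullable, continue.
Add FIRST(<term>)\{λ} = { 'if', 'then', 'while' }; <term> is nullable, continue.
Add FIRST(<rest>)\{λ} = { 'if', 'then', 'while' }; <rest> is nullable, continue.
Every symbol is nullable, so include λ.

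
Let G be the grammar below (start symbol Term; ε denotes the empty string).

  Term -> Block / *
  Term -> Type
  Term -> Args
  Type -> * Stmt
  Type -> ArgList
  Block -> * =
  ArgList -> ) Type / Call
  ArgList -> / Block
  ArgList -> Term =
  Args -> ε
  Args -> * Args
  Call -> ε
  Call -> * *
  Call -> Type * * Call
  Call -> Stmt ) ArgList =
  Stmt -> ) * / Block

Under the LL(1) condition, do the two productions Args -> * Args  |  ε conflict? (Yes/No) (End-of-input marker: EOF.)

FIRST(* Args) = { * } and FIRST(ε) = { ε }.
The second is nullable but FOLLOW(Args) = { EOF, = } is disjoint from FIRST of the first.

No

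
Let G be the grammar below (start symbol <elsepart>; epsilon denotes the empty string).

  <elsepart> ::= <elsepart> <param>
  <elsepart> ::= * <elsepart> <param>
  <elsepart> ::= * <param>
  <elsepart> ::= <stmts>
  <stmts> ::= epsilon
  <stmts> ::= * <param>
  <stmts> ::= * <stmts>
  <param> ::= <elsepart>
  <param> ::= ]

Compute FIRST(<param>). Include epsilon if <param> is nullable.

From <param> ::= <elsepart>: add FIRST(<elsepart>) = { *, ], epsilon } (including epsilon since <elsepart> is nullable).
<param> ::= ] contributes {]}.
Union: FIRST(<param>) = { *, ], epsilon }.

{ *, ], epsilon }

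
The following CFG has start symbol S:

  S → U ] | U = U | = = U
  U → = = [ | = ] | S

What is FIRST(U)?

U → = = [ contributes {=}.
U → = ] contributes {=}.
From U → S: add FIRST(S) = { = }.
Union: FIRST(U) = { = }.

{ = }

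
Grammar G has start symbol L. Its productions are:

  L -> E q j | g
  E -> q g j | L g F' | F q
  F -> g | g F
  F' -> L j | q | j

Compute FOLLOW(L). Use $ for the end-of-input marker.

L is the start symbol, so $ ∈ FOLLOW(L).
In E -> L g F': add FIRST(g F') = { g }.
In F' -> L j: add FIRST(j) = { j }.
Union: FOLLOW(L) = { $, g, j }.

{ $, g, j }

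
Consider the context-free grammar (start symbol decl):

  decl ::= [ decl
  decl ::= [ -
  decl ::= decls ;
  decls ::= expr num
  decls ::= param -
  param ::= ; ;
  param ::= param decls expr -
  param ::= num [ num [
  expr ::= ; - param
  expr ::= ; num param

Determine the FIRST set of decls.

From decls ::= expr num: add FIRST(expr) = { ; }.
From decls ::= param -: add FIRST(param) = { ;, num }.
Union: FIRST(decls) = { ;, num }.

{ ;, num }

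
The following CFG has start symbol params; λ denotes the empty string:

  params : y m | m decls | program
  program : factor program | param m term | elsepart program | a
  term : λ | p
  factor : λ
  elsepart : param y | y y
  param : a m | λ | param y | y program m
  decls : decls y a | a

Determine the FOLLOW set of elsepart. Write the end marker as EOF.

{ a, m, y }

In program : elsepart program: add FIRST(program) = { a, m, y }.
Union: FOLLOW(elsepart) = { a, m, y }.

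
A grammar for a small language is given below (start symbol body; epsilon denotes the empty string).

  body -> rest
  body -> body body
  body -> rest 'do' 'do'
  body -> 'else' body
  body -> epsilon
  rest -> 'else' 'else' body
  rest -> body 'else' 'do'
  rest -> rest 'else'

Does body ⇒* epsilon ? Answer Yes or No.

body has an epsilon-production, so body ⇒ epsilon.

Yes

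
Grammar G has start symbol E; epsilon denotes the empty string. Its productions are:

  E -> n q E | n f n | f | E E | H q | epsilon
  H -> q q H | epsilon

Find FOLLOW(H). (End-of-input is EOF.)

In E -> H q: add FIRST(q) = { q }.
In H -> q q H: H is at the end, add FOLLOW(H) = { q }.
Union: FOLLOW(H) = { q }.

{ q }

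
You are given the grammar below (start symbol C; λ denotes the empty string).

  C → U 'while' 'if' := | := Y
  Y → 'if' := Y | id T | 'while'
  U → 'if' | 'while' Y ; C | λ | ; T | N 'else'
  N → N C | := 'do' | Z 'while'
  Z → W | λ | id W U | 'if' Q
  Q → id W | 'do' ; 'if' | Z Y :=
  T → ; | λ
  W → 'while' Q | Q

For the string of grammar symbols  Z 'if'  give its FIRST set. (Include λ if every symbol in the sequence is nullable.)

Add FIRST(Z)\{λ} = { 'do', 'if', 'while', id }; Z is nullable, continue.
'if' is a terminal; add {'if'} and stop.

{ 'do', 'if', 'while', id }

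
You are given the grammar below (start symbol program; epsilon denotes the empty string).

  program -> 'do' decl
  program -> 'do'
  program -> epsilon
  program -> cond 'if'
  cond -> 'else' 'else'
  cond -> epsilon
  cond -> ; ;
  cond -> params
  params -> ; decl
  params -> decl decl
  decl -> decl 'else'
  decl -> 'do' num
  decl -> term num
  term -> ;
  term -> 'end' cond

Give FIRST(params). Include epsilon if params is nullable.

{ 'do', 'end', ; }

params -> ; decl contributes {;}.
From params -> decl decl: add FIRST(decl) = { 'do', 'end', ; }.
Union: FIRST(params) = { 'do', 'end', ; }.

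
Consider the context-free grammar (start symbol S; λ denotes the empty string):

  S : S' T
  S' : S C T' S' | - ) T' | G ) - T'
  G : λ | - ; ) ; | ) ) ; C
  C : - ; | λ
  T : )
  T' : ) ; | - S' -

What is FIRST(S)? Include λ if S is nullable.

From S : S' T: add FIRST(S') = { ), - }.
Union: FIRST(S) = { ), - }.

{ ), - }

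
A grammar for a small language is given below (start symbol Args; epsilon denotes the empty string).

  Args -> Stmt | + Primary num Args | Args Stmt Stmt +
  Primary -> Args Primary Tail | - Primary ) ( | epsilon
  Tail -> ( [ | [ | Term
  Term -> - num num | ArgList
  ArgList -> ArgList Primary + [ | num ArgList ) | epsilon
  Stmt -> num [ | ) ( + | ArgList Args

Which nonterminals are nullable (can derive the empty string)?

{ ArgList, Primary, Tail, Term }

Directly nullable (have an epsilon-production): Primary, ArgList.
Term -> ArgList with every symbol nullable, so Term is nullable.
Tail -> Term with every symbol nullable, so Tail is nullable.
No other nonterminal has a production whose RHS symbols are all nullable.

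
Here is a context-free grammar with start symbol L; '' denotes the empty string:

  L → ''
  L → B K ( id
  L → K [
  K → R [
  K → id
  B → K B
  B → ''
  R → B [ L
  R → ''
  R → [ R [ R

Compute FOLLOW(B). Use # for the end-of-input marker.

{ [, id }

In L → B K ( id: add FIRST(K ( id) = { [, id }.
In B → K B: B is at the end, add FOLLOW(B) = { [, id }.
In R → B [ L: add FIRST([ L) = { [ }.
Union: FOLLOW(B) = { [, id }.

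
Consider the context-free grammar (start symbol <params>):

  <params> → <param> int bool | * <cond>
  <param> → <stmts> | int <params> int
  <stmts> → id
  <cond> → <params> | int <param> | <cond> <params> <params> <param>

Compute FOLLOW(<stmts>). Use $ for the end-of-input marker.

{ $, *, id, int }

In <param> → <stmts>: <stmts> is at the end, add FOLLOW(<param>) = { $, *, id, int }.
Union: FOLLOW(<stmts>) = { $, *, id, int }.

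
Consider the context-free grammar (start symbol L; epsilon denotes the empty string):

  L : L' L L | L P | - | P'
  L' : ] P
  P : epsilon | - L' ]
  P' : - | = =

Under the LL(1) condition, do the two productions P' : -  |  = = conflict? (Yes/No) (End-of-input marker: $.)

No

FIRST(-) = { - } and FIRST(= =) = { = }.
The FIRST sets are disjoint and neither alternative is nullable — no conflict.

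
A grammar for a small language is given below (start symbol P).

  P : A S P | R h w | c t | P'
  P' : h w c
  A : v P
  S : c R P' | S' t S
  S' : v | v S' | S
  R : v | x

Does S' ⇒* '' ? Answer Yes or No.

No nonterminal in this grammar is nullable.
No production of S' has an RHS whose symbols are all nullable, so S' is not nullable.

No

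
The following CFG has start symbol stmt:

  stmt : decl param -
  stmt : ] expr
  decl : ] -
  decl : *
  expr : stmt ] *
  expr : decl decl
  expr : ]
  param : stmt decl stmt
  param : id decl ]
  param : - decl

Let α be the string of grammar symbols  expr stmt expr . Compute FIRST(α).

Add FIRST(expr) = { *, ] }; expr is not nullable, stop.

{ *, ] }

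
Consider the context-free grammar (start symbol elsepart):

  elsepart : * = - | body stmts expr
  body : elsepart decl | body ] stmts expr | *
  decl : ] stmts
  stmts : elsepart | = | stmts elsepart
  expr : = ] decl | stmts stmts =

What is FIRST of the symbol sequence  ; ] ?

{ ; }

; is a terminal; add {;} and stop.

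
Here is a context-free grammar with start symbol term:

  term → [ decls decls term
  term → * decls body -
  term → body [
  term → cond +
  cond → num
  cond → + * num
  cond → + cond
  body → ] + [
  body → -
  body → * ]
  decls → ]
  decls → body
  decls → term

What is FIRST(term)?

term → [ decls decls term contributes {[}.
term → * decls body - contributes {*}.
From term → body [: add FIRST(body) = { *, -, ] }.
From term → cond +: add FIRST(cond) = { +, num }.
Union: FIRST(term) = { *, +, -, [, ], num }.

{ *, +, -, [, ], num }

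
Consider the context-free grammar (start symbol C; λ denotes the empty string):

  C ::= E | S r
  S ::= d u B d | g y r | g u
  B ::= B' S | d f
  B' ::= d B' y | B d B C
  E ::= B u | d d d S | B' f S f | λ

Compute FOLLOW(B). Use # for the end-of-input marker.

{ d, f, g, u, y }

In S ::= d u B d: add FIRST(d) = { d }.
In B' ::= B d B C: add FIRST(d B C) = { d }.
In B' ::= B d B C: add FIRST(C)\{λ} = { d, g }.
  Since C is nullable, also add FOLLOW(B') = { d, f, g, y }.
In E ::= B u: add FIRST(u) = { u }.
Union: FOLLOW(B) = { d, f, g, u, y }.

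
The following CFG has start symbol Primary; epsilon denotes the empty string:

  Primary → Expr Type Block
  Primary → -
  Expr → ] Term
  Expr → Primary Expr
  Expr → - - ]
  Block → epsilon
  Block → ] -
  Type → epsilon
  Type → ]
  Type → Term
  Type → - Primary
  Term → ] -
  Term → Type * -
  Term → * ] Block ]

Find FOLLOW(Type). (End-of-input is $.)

In Primary → Expr Type Block: add FIRST(Block)\{epsilon} = { ] }.
  Since Block is nullable, also add FOLLOW(Primary) = { $, *, -, ] }.
In Term → Type * -: add FIRST(* -) = { * }.
Union: FOLLOW(Type) = { $, *, -, ] }.

{ $, *, -, ] }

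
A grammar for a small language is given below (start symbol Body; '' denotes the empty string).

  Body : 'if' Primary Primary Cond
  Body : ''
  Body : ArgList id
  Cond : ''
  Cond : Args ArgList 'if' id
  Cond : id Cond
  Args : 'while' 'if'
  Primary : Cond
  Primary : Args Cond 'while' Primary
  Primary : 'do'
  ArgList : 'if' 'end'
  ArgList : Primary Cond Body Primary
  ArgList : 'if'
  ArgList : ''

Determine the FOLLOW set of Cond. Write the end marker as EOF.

In Body : 'if' Primary Primary Cond: Cond is at the end, add FOLLOW(Body) = { EOF, 'do', 'if', 'while', id }.
In Cond : id Cond: Cond is at the end, add FOLLOW(Cond) = { EOF, 'do', 'if', 'while', id }.
In Primary : Cond: Cond is at the end, add FOLLOW(Primary) = { EOF, 'do', 'if', 'while', id }.
In Primary : Args Cond 'while' Primary: add FIRST('while' Primary) = { 'while' }.
In ArgList : Primary Cond Body Primary: add FIRST(Body Primary)\{''} = { 'do', 'if', 'while', id }.
  Since Body Primary is nullable, also add FOLLOW(ArgList) = { 'if', id }.
Union: FOLLOW(Cond) = { EOF, 'do', 'if', 'while', id }.

{ EOF, 'do', 'if', 'while', id }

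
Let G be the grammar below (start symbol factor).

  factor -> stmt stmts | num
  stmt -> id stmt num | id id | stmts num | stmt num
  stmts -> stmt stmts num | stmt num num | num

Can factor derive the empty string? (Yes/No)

No

No nonterminal in this grammar is nullable.
No production of factor has an RHS whose symbols are all nullable, so factor is not nullable.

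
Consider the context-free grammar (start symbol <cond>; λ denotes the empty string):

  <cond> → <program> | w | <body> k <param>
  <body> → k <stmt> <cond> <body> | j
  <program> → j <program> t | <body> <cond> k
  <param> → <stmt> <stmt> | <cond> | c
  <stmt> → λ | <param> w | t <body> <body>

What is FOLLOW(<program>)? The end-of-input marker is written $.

In <cond> → <program>: <program> is at the end, add FOLLOW(<cond>) = { $, j, k, w }.
In <program> → j <program> t: add FIRST(t) = { t }.
Union: FOLLOW(<program>) = { $, j, k, t, w }.

{ $, j, k, t, w }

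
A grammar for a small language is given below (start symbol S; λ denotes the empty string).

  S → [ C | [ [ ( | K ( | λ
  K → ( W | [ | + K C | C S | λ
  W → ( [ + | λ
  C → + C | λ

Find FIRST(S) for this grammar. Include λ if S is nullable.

S → [ C contributes {[}.
S → [ [ ( contributes {[}.
From S → K (: K nullable, take FIRST(K) ∪ {(} = { (, +, [ }.
S → λ contributes λ.
Union: FIRST(S) = { (, +, [, λ }.

{ (, +, [, λ }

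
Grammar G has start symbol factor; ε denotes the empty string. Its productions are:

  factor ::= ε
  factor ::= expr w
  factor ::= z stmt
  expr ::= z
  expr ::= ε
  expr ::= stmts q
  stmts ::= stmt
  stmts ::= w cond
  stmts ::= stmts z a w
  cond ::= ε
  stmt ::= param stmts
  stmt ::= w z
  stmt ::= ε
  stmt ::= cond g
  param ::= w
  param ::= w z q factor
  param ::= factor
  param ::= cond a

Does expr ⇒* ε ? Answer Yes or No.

Yes

expr has an ε-production, so expr ⇒ ε.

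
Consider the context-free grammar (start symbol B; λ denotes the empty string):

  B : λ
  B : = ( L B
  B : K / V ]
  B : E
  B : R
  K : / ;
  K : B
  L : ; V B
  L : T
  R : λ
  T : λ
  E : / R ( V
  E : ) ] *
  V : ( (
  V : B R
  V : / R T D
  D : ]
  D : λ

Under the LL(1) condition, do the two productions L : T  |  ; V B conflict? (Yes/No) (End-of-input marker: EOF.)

FIRST(T) = { λ } and FIRST(; V B) = { ; }.
The first is nullable but FOLLOW(L) = { EOF, ), /, =, ] } is disjoint from FIRST of the second.

No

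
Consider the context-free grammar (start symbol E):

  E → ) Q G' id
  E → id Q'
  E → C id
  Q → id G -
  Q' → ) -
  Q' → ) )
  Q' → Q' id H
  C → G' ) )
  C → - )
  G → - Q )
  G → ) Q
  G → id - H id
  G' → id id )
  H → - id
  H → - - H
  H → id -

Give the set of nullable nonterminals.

No nonterminal has an empty production or an RHS whose symbols are all nullable.

{ } (none)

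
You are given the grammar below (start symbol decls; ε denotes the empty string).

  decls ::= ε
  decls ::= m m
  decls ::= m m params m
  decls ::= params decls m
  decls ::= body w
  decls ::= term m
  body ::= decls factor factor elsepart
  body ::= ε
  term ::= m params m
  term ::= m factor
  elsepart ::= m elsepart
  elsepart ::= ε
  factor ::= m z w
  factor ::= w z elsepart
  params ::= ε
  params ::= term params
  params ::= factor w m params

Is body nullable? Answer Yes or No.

body has an ε-production, so body ⇒ ε.

Yes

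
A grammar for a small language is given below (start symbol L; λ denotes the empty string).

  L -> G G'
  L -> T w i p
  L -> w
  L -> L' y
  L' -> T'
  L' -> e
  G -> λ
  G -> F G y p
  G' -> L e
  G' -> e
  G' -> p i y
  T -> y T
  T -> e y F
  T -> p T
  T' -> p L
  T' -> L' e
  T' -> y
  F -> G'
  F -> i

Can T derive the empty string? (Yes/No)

No

Nullable nonterminals: G.
No production of T has an RHS whose symbols are all nullable, so T is not nullable.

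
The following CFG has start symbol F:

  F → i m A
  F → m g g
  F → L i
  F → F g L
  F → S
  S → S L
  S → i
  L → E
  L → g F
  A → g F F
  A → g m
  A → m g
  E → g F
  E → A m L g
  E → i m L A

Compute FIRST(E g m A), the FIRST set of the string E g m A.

Add FIRST(E) = { g, i, m }; E is not nullable, stop.

{ g, i, m }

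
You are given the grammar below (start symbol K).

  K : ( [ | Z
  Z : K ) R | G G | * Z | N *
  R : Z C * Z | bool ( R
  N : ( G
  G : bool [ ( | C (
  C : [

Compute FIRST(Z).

From Z : K ) R: add FIRST(K) = { (, *, [, bool }.
From Z : G G: add FIRST(G) = { [, bool }.
Z : * Z contributes {*}.
From Z : N *: add FIRST(N) = { ( }.
Union: FIRST(Z) = { (, *, [, bool }.

{ (, *, [, bool }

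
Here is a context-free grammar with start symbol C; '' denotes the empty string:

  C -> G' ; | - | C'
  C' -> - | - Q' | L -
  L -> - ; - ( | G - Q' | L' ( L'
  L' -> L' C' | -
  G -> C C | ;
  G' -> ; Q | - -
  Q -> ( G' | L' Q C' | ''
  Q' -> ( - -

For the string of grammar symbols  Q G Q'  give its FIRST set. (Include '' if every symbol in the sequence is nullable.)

{ (, -, ; }

Add FIRST(Q)\{''} = { (, - }; Q is nullable, continue.
Add FIRST(G) = { -, ; }; G is not nullable, stop.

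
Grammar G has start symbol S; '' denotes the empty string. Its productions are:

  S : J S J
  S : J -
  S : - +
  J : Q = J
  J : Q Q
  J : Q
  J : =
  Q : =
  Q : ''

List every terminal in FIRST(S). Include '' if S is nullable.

{ -, = }

From S : J S J: J nullable, take FIRST(J) ∪ FIRST(S) = { -, = }.
From S : J -: J nullable, take FIRST(J) ∪ {-} = { -, = }.
S : - + contributes {-}.
Union: FIRST(S) = { -, = }.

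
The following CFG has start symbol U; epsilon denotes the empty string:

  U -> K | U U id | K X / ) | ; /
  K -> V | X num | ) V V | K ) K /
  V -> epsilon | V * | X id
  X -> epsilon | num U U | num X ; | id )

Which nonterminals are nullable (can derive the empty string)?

Directly nullable (have an epsilon-production): V, X.
U -> K with every symbol nullable, so U is nullable.
K -> V with every symbol nullable, so K is nullable.

{ K, U, V, X }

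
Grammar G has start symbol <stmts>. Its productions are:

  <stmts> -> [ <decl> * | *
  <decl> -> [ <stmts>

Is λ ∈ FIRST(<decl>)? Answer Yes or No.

No nonterminal in this grammar is nullable.
No production of <decl> has an RHS whose symbols are all nullable, so <decl> is not nullable.

No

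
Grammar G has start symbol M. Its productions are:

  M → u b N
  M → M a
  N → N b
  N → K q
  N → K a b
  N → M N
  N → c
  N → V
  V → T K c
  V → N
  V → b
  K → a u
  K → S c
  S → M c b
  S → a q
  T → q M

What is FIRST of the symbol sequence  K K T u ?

{ a, u }

Add FIRST(K) = { a, u }; K is not nullable, stop.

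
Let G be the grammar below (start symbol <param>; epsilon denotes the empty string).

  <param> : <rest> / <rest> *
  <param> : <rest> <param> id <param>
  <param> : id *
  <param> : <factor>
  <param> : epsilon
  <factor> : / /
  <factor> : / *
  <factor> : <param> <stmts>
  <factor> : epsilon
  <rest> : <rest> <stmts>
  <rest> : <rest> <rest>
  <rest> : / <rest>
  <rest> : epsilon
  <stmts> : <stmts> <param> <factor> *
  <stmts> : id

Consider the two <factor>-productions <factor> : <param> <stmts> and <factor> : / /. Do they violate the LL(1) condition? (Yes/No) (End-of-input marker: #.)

Yes

FIRST(<param> <stmts>) = { /, id } and FIRST(/ /) = { / }.
Both contain /, so the two alternatives are not disjoint — LL(1) conflict.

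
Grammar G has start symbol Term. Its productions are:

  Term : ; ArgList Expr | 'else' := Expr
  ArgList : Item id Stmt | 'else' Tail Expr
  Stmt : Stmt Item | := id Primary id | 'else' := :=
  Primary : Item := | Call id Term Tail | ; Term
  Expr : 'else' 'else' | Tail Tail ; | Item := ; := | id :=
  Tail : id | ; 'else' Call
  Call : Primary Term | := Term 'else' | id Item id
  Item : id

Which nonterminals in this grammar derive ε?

No nonterminal has an empty production or an RHS whose symbols are all nullable.

{ } (none)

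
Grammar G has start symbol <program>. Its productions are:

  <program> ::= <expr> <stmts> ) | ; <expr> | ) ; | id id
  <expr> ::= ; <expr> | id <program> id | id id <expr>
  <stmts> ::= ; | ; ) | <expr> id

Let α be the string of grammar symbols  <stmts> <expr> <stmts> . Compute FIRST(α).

{ ;, id }

Add FIRST(<stmts>) = { ;, id }; <stmts> is not nullable, stop.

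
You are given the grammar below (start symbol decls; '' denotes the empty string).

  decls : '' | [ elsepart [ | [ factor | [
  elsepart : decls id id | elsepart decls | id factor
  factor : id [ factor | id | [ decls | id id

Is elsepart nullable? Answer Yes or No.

No

Nullable nonterminals: decls.
No production of elsepart has an RHS whose symbols are all nullable, so elsepart is not nullable.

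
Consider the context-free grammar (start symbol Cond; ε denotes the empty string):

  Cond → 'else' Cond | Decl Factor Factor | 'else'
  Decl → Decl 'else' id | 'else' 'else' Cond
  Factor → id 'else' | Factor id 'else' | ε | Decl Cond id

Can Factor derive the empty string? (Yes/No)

Factor has an ε-production, so Factor ⇒ ε.

Yes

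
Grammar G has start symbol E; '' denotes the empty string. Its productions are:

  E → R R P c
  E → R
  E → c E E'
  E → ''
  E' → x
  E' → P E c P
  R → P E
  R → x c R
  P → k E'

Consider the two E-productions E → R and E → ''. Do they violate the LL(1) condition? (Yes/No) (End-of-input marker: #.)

FIRST(R) = { k, x } and FIRST('') = { '' }.
The second alternative is nullable and FOLLOW(E) = { #, c, k, x } shares k with FIRST of the first — conflict.

Yes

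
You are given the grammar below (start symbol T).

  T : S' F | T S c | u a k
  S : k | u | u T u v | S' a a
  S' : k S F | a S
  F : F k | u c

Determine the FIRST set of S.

S : k contributes {k}.
S : u contributes {u}.
S : u T u v contributes {u}.
From S : S' a a: add FIRST(S') = { a, k }.
Union: FIRST(S) = { a, k, u }.

{ a, k, u }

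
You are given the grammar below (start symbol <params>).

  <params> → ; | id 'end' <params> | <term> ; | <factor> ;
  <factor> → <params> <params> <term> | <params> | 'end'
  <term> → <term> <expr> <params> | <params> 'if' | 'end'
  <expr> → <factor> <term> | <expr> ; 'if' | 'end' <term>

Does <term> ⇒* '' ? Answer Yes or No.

No

No nonterminal in this grammar is nullable.
No production of <term> has an RHS whose symbols are all nullable, so <term> is not nullable.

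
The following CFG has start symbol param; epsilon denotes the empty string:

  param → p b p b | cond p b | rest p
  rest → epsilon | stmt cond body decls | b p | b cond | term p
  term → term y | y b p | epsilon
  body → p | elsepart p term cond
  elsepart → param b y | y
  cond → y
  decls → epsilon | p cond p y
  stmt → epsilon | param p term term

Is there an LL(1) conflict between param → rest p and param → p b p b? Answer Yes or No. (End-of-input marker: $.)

Yes

FIRST(rest p) = { b, p, y } and FIRST(p b p b) = { p }.
Both contain p, so the two alternatives are not disjoint — LL(1) conflict.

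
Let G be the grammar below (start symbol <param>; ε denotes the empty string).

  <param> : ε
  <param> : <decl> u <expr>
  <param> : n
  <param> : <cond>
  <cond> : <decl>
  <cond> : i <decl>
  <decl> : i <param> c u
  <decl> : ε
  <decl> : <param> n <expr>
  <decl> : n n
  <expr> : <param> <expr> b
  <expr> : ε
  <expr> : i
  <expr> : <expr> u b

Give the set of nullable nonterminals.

Directly nullable (have an ε-production): <param>, <decl>, <expr>.
<cond> : <decl> with every symbol nullable, so <cond> is nullable.

{ <cond>, <decl>, <expr>, <param> }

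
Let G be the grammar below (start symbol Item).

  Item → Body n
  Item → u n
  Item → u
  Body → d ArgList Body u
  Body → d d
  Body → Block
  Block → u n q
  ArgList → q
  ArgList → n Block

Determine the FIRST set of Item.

{ d, u }

From Item → Body n: add FIRST(Body) = { d, u }.
Item → u n contributes {u}.
Item → u contributes {u}.
Union: FIRST(Item) = { d, u }.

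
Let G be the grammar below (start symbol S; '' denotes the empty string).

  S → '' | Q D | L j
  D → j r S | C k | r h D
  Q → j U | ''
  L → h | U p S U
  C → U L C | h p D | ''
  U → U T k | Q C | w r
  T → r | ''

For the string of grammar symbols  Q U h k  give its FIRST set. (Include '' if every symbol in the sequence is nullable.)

Add FIRST(Q)\{''} = { j }; Q is nullable, continue.
Add FIRST(U)\{''} = { h, j, k, p, r, w }; U is nullable, continue.
h is a terminal; add {h} and stop.

{ h, j, k, p, r, w }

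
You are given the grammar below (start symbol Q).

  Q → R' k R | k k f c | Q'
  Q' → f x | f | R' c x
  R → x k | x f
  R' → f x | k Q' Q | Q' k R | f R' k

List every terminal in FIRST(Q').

{ f, k }

Q' → f x contributes {f}.
Q' → f contributes {f}.
From Q' → R' c x: add FIRST(R') = { f, k }.
Union: FIRST(Q') = { f, k }.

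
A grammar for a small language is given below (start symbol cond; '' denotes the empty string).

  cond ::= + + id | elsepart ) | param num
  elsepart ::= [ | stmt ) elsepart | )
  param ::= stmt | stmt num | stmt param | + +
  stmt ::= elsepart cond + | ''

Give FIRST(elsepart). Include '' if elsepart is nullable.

elsepart ::= [ contributes {[}.
From elsepart ::= stmt ) elsepart: stmt nullable, take FIRST(stmt) ∪ {)} = { ), [ }.
elsepart ::= ) contributes {)}.
Union: FIRST(elsepart) = { ), [ }.

{ ), [ }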